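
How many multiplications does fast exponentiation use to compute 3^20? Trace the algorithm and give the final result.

Computing 3^20 by squaring (build up from 3^1; each line after the first costs one multiplication):

3^1 = 3
3^2 = (3^1)^2 = 3^2 = 9
3^4 = (3^2)^2 = 9^2 = 81
3^5 = 3 * 3^4 = 3 * 81 = 243
3^10 = (3^5)^2 = 243^2 = 59049
3^20 = (3^10)^2 = 59049^2 = 3486784401

Result: 3486784401
Multiplications needed: 5 (5 lines after 3^1)

3^20 = 3486784401. Using exponentiation by squaring, this requires 5 multiplications. The key idea: if the exponent is even, square the half-power; if odd, multiply by the base once.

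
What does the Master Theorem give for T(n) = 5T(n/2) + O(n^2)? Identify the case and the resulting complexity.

Master Theorem for T(n) = 5T(n/2) + O(n^2):

a = 5, b = 2, c = 2
log_b(a) = log_2(5) = 2.3219

Case 1: c = 2 < log_2(5) = 2.3219
T(n) = O(n^(log_2 5))

For T(n) = 5T(n/2) + O(n^2): log_2(5) = 2.3219. This is Case 1 of the Master Theorem (c < log_b(a), work dominated by leaves), giving O(n^(log_2 5)).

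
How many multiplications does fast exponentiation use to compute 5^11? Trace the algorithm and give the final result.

Computing 5^11 by squaring (build up from 5^1; each line after the first costs one multiplication):

5^1 = 5
5^2 = (5^1)^2 = 5^2 = 25
5^4 = (5^2)^2 = 25^2 = 625
5^5 = 5 * 5^4 = 5 * 625 = 3125
5^10 = (5^5)^2 = 3125^2 = 9765625
5^11 = 5 * 5^10 = 5 * 9765625 = 48828125

Result: 48828125
Multiplications needed: 5 (5 lines after 5^1)

5^11 = 48828125. Using exponentiation by squaring, this requires 5 multiplications. The key idea: if the exponent is even, square the half-power; if odd, multiply by the base once.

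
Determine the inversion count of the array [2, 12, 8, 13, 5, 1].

Finding inversions in [2, 12, 8, 13, 5, 1]:

(0, 5): arr[0]=2 > arr[5]=1
(1, 2): arr[1]=12 > arr[2]=8
(1, 4): arr[1]=12 > arr[4]=5
(1, 5): arr[1]=12 > arr[5]=1
(2, 4): arr[2]=8 > arr[4]=5
(2, 5): arr[2]=8 > arr[5]=1
(3, 4): arr[3]=13 > arr[4]=5
(3, 5): arr[3]=13 > arr[5]=1
(4, 5): arr[4]=5 > arr[5]=1

Total inversions: 9

The array has 9 inversion(s): (0,5), (1,2), (1,4), (1,5), (2,4), (2,5), (3,4), (3,5), (4,5). Each pair (i,j) satisfies i < j and arr[i] > arr[j].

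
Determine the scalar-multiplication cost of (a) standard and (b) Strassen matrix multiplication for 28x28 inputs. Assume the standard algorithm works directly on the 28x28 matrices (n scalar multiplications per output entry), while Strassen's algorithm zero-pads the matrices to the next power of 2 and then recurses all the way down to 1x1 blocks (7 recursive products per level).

Matrix multiplication for 28x28 matrices:

Strassen's algorithm requires power-of-2 dimensions. Pad 28x28 to 32x32 (next power of 2).

Standard algorithm: 28^3 = 21952 multiplications
Strassen's algorithm: 7^(log2(32)) = 7^5 = 16807 multiplications
Savings: 21952 - 16807 = 5145 multiplications

Standard: 21952 multiplications (28^3). Strassen: 16807 multiplications (7^5, after padding to 32x32). Strassen reduces 8 recursive multiplications to 7 at each level.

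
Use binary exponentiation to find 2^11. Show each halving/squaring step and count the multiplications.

Computing 2^11 by squaring (build up from 2^1; each line after the first costs one multiplication):

2^1 = 2
2^2 = (2^1)^2 = 2^2 = 4
2^4 = (2^2)^2 = 4^2 = 16
2^5 = 2 * 2^4 = 2 * 16 = 32
2^10 = (2^5)^2 = 32^2 = 1024
2^11 = 2 * 2^10 = 2 * 1024 = 2048

Result: 2048
Multiplications needed: 5 (5 lines after 2^1)

2^11 = 2048. Using exponentiation by squaring, this requires 5 multiplications. The key idea: if the exponent is even, square the half-power; if odd, multiply by the base once.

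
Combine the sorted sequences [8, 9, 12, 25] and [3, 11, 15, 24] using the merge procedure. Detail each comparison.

Merging process:

Compare 8 vs 3: take 3 from right. Merged: [3]
Compare 8 vs 11: take 8 from left. Merged: [3, 8]
Compare 9 vs 11: take 9 from left. Merged: [3, 8, 9]
Compare 12 vs 11: take 11 from right. Merged: [3, 8, 9, 11]
Compare 12 vs 15: take 12 from left. Merged: [3, 8, 9, 11, 12]
Compare 25 vs 15: take 15 from right. Merged: [3, 8, 9, 11, 12, 15]
Compare 25 vs 24: take 24 from right. Merged: [3, 8, 9, 11, 12, 15, 24]
Append remaining from left: [25]. Merged: [3, 8, 9, 11, 12, 15, 24, 25]

Final merged array: [3, 8, 9, 11, 12, 15, 24, 25]
Total comparisons: 7

The merged array is [3, 8, 9, 11, 12, 15, 24, 25], requiring 7 comparisons. The merge step runs in O(n) time where n is the total number of elements.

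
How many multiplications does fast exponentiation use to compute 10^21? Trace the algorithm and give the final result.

Computing 10^21 by squaring (build up from 10^1; each line after the first costs one multiplication):

10^1 = 10
10^2 = (10^1)^2 = 10^2 = 100
10^4 = (10^2)^2 = 100^2 = 10000
10^5 = 10 * 10^4 = 10 * 10000 = 100000
10^10 = (10^5)^2 = 100000^2 = 10000000000
10^20 = (10^10)^2 = 10000000000^2 = 100000000000000000000
10^21 = 10 * 10^20 = 10 * 100000000000000000000 = 1000000000000000000000

Result: 1000000000000000000000
Multiplications needed: 6 (6 lines after 10^1)

10^21 = 1000000000000000000000. Using exponentiation by squaring, this requires 6 multiplications. The key idea: if the exponent is even, square the half-power; if odd, multiply by the base once.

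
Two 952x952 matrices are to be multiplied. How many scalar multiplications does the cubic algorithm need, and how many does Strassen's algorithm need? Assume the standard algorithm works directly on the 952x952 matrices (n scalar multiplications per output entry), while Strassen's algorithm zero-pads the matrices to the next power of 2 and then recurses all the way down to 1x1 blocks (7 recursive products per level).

Matrix multiplication for 952x952 matrices:

Strassen's algorithm requires power-of-2 dimensions. Pad 952x952 to 1024x1024 (next power of 2).

Standard algorithm: 952^3 = 862801408 multiplications
Strassen's algorithm: 7^(log2(1024)) = 7^10 = 282475249 multiplications
Savings: 862801408 - 282475249 = 580326159 multiplications

Standard: 862801408 multiplications (952^3). Strassen: 282475249 multiplications (7^10, after padding to 1024x1024). Strassen reduces 8 recursive multiplications to 7 at each level.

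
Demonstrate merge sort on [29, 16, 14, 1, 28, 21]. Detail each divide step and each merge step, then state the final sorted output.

Merge sort trace:

Split: [29, 16, 14, 1, 28, 21] -> [29, 16, 14] and [1, 28, 21]
  Split: [29, 16, 14] -> [29] and [16, 14]
    Split: [16, 14] -> [16] and [14]
    Merge: [16] + [14] -> [14, 16]
  Merge: [29] + [14, 16] -> [14, 16, 29]
  Split: [1, 28, 21] -> [1] and [28, 21]
    Split: [28, 21] -> [28] and [21]
    Merge: [28] + [21] -> [21, 28]
  Merge: [1] + [21, 28] -> [1, 21, 28]
Merge: [14, 16, 29] + [1, 21, 28] -> [1, 14, 16, 21, 28, 29]

Final sorted array: [1, 14, 16, 21, 28, 29]

The merge sort proceeds by recursively splitting the array and merging sorted halves.
After all merges, the sorted array is [1, 14, 16, 21, 28, 29].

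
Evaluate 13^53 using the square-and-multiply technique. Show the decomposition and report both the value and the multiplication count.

Computing 13^53 by squaring (build up from 13^1; each line after the first costs one multiplication):

13^1 = 13
13^2 = (13^1)^2 = 13^2 = 169
13^3 = 13 * 13^2 = 13 * 169 = 2197
13^6 = (13^3)^2 = 2197^2 = 4826809
13^12 = (13^6)^2 = 4826809^2 = 23298085122481
13^13 = 13 * 13^12 = 13 * 23298085122481 = 302875106592253
13^26 = (13^13)^2 = 302875106592253^2 = 91733330193268616658399616009
13^52 = (13^26)^2 = 91733330193268616658399616009^2 = 8415003868347247618489696679505181495471801448798649088081
13^53 = 13 * 13^52 = 13 * 8415003868347247618489696679505181495471801448798649088081 = 109395050288514219040366056833567359441133418834382438145053

Result: 109395050288514219040366056833567359441133418834382438145053
Multiplications needed: 8 (8 lines after 13^1)

13^53 = 109395050288514219040366056833567359441133418834382438145053. Using exponentiation by squaring, this requires 8 multiplications. The key idea: if the exponent is even, square the half-power; if odd, multiply by the base once.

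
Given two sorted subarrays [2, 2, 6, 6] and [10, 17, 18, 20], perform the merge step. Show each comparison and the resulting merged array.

Merging process:

Compare 2 vs 10: take 2 from left. Merged: [2]
Compare 2 vs 10: take 2 from left. Merged: [2, 2]
Compare 6 vs 10: take 6 from left. Merged: [2, 2, 6]
Compare 6 vs 10: take 6 from left. Merged: [2, 2, 6, 6]
Append remaining from right: [10, 17, 18, 20]. Merged: [2, 2, 6, 6, 10, 17, 18, 20]

Final merged array: [2, 2, 6, 6, 10, 17, 18, 20]
Total comparisons: 4

The merged array is [2, 2, 6, 6, 10, 17, 18, 20], requiring 4 comparisons. The merge step runs in O(n) time where n is the total number of elements.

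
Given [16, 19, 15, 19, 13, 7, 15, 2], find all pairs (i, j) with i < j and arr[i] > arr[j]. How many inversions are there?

Finding inversions in [16, 19, 15, 19, 13, 7, 15, 2]:

(0, 2): arr[0]=16 > arr[2]=15
(0, 4): arr[0]=16 > arr[4]=13
(0, 5): arr[0]=16 > arr[5]=7
(0, 6): arr[0]=16 > arr[6]=15
(0, 7): arr[0]=16 > arr[7]=2
(1, 2): arr[1]=19 > arr[2]=15
(1, 4): arr[1]=19 > arr[4]=13
(1, 5): arr[1]=19 > arr[5]=7
(1, 6): arr[1]=19 > arr[6]=15
(1, 7): arr[1]=19 > arr[7]=2
(2, 4): arr[2]=15 > arr[4]=13
(2, 5): arr[2]=15 > arr[5]=7
(2, 7): arr[2]=15 > arr[7]=2
(3, 4): arr[3]=19 > arr[4]=13
(3, 5): arr[3]=19 > arr[5]=7
(3, 6): arr[3]=19 > arr[6]=15
(3, 7): arr[3]=19 > arr[7]=2
(4, 5): arr[4]=13 > arr[5]=7
(4, 7): arr[4]=13 > arr[7]=2
(5, 7): arr[5]=7 > arr[7]=2
(6, 7): arr[6]=15 > arr[7]=2

Total inversions: 21

The array has 21 inversion(s): (0,2), (0,4), (0,5), (0,6), (0,7), (1,2), (1,4), (1,5), (1,6), (1,7), (2,4), (2,5), (2,7), (3,4), (3,5), (3,6), (3,7), (4,5), (4,7), (5,7), (6,7). Each pair (i,j) satisfies i < j and arr[i] > arr[j].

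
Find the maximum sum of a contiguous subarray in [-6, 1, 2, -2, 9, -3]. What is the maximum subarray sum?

Using Kadane's algorithm on [-6, 1, 2, -2, 9, -3]:

Scanning through the array:
Position 1 (value 1): max_ending_here = 1, max_so_far = 1
Position 2 (value 2): max_ending_here = 3, max_so_far = 3
Position 3 (value -2): max_ending_here = 1, max_so_far = 3
Position 4 (value 9): max_ending_here = 10, max_so_far = 10
Position 5 (value -3): max_ending_here = 7, max_so_far = 10

Maximum subarray: [1, 2, -2, 9]
Maximum sum: 10

The maximum subarray is [1, 2, -2, 9] with sum 10. This subarray runs from index 1 to index 4.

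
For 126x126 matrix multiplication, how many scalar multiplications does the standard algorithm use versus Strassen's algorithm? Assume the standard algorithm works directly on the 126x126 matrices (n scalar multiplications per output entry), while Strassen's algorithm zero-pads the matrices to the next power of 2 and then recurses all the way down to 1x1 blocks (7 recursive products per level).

Matrix multiplication for 126x126 matrices:

Strassen's algorithm requires power-of-2 dimensions. Pad 126x126 to 128x128 (next power of 2).

Standard algorithm: 126^3 = 2000376 multiplications
Strassen's algorithm: 7^(log2(128)) = 7^7 = 823543 multiplications
Savings: 2000376 - 823543 = 1176833 multiplications

Standard: 2000376 multiplications (126^3). Strassen: 823543 multiplications (7^7, after padding to 128x128). Strassen reduces 8 recursive multiplications to 7 at each level.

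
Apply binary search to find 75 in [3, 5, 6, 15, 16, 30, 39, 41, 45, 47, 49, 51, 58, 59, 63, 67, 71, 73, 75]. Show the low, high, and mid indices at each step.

Binary search for 75 in [3, 5, 6, 15, 16, 30, 39, 41, 45, 47, 49, 51, 58, 59, 63, 67, 71, 73, 75]:

lo=0, hi=18, mid=9, arr[mid]=47 -> 47 < 75, search right half
lo=10, hi=18, mid=14, arr[mid]=63 -> 63 < 75, search right half
lo=15, hi=18, mid=16, arr[mid]=71 -> 71 < 75, search right half
lo=17, hi=18, mid=17, arr[mid]=73 -> 73 < 75, search right half
lo=18, hi=18, mid=18, arr[mid]=75 -> Found target at index 18!

Binary search finds 75 at index 18 after 5 comparisons. The search repeatedly halves the search space by comparing with the middle element.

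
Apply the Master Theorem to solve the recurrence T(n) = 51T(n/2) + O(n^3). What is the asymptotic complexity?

Master Theorem for T(n) = 51T(n/2) + O(n^3):

a = 51, b = 2, c = 3
log_b(a) = log_2(51) = 5.6724

Case 1: c = 3 < log_2(51) = 5.6724
T(n) = O(n^(log_2 51))

For T(n) = 51T(n/2) + O(n^3): log_2(51) = 5.6724. This is Case 1 of the Master Theorem (c < log_b(a), work dominated by leaves), giving O(n^(log_2 51)).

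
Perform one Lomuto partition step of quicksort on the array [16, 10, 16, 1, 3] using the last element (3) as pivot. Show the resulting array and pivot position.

Lomuto partition with pivot = 3:

Initial array: [16, 10, 16, 1, 3]

arr[0]=16 > 3: no swap
arr[1]=10 > 3: no swap
arr[2]=16 > 3: no swap
arr[3]=1 <= 3: swap with position 0, array becomes [1, 10, 16, 16, 3]

Place pivot at position 1: [1, 3, 16, 16, 10]
Pivot position: 1

After partitioning with pivot 3, the array becomes [1, 3, 16, 16, 10]. The pivot is placed at index 1. All elements to the left of the pivot are <= 3, and all elements to the right are > 3.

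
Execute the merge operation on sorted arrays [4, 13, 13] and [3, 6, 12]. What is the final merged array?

Merging process:

Compare 4 vs 3: take 3 from right. Merged: [3]
Compare 4 vs 6: take 4 from left. Merged: [3, 4]
Compare 13 vs 6: take 6 from right. Merged: [3, 4, 6]
Compare 13 vs 12: take 12 from right. Merged: [3, 4, 6, 12]
Append remaining from left: [13, 13]. Merged: [3, 4, 6, 12, 13, 13]

Final merged array: [3, 4, 6, 12, 13, 13]
Total comparisons: 4

The merged array is [3, 4, 6, 12, 13, 13], requiring 4 comparisons. The merge step runs in O(n) time where n is the total number of elements.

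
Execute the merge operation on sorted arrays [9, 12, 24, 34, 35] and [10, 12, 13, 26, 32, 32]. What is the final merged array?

Merging process:

Compare 9 vs 10: take 9 from left. Merged: [9]
Compare 12 vs 10: take 10 from right. Merged: [9, 10]
Compare 12 vs 12: take 12 from left. Merged: [9, 10, 12]
Compare 24 vs 12: take 12 from right. Merged: [9, 10, 12, 12]
Compare 24 vs 13: take 13 from right. Merged: [9, 10, 12, 12, 13]
Compare 24 vs 26: take 24 from left. Merged: [9, 10, 12, 12, 13, 24]
Compare 34 vs 26: take 26 from right. Merged: [9, 10, 12, 12, 13, 24, 26]
Compare 34 vs 32: take 32 from right. Merged: [9, 10, 12, 12, 13, 24, 26, 32]
Compare 34 vs 32: take 32 from right. Merged: [9, 10, 12, 12, 13, 24, 26, 32, 32]
Append remaining from left: [34, 35]. Merged: [9, 10, 12, 12, 13, 24, 26, 32, 32, 34, 35]

Final merged array: [9, 10, 12, 12, 13, 24, 26, 32, 32, 34, 35]
Total comparisons: 9

The merged array is [9, 10, 12, 12, 13, 24, 26, 32, 32, 34, 35], requiring 9 comparisons. The merge step runs in O(n) time where n is the total number of elements.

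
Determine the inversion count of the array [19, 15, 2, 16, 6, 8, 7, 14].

Finding inversions in [19, 15, 2, 16, 6, 8, 7, 14]:

(0, 1): arr[0]=19 > arr[1]=15
(0, 2): arr[0]=19 > arr[2]=2
(0, 3): arr[0]=19 > arr[3]=16
(0, 4): arr[0]=19 > arr[4]=6
(0, 5): arr[0]=19 > arr[5]=8
(0, 6): arr[0]=19 > arr[6]=7
(0, 7): arr[0]=19 > arr[7]=14
(1, 2): arr[1]=15 > arr[2]=2
(1, 4): arr[1]=15 > arr[4]=6
(1, 5): arr[1]=15 > arr[5]=8
(1, 6): arr[1]=15 > arr[6]=7
(1, 7): arr[1]=15 > arr[7]=14
(3, 4): arr[3]=16 > arr[4]=6
(3, 5): arr[3]=16 > arr[5]=8
(3, 6): arr[3]=16 > arr[6]=7
(3, 7): arr[3]=16 > arr[7]=14
(5, 6): arr[5]=8 > arr[6]=7

Total inversions: 17

The array has 17 inversion(s): (0,1), (0,2), (0,3), (0,4), (0,5), (0,6), (0,7), (1,2), (1,4), (1,5), (1,6), (1,7), (3,4), (3,5), (3,6), (3,7), (5,6). Each pair (i,j) satisfies i < j and arr[i] > arr[j].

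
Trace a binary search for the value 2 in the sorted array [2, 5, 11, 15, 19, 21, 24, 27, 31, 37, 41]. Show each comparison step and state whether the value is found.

Binary search for 2 in [2, 5, 11, 15, 19, 21, 24, 27, 31, 37, 41]:

lo=0, hi=10, mid=5, arr[mid]=21 -> 21 > 2, search left half
lo=0, hi=4, mid=2, arr[mid]=11 -> 11 > 2, search left half
lo=0, hi=1, mid=0, arr[mid]=2 -> Found target at index 0!

Binary search finds 2 at index 0 after 3 comparisons. The search repeatedly halves the search space by comparing with the middle element.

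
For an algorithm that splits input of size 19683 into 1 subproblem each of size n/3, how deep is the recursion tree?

For divide and conquer with division factor 3:

Problem sizes at each level:
Level 0: 19683
Level 1: 6561
Level 2: 2187
Level 3: 729
Level 4: 243
Level 5: 81
Level 6: 27
Level 7: 9
Level 8: 3
Level 9: 1

The root is level 0 and the size-1 base case is level 9 (the tree spans levels 0 through 9, i.e. 10 levels counting the root), so the depth is the number of divisions: log_3(19683) = 9

The recursion tree depth is log_3(19683) = 9. At each level, the problem size is divided by 3, so it takes 9 divisions to reduce to a base case of size 1. The algorithm makes 1 recursive call at each level.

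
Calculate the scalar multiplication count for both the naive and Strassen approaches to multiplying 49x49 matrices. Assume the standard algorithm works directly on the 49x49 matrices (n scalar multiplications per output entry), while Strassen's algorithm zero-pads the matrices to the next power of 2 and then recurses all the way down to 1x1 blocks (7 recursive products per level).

Matrix multiplication for 49x49 matrices:

Strassen's algorithm requires power-of-2 dimensions. Pad 49x49 to 64x64 (next power of 2).

Standard algorithm: 49^3 = 117649 multiplications
Strassen's algorithm: 7^(log2(64)) = 7^6 = 117649 multiplications
Savings: 117649 - 117649 = 0 multiplications

Standard: 117649 multiplications (49^3). Strassen: 117649 multiplications (7^6, after padding to 64x64). Strassen reduces 8 recursive multiplications to 7 at each level.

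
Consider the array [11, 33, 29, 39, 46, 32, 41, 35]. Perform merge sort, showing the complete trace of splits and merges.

Merge sort trace:

Split: [11, 33, 29, 39, 46, 32, 41, 35] -> [11, 33, 29, 39] and [46, 32, 41, 35]
  Split: [11, 33, 29, 39] -> [11, 33] and [29, 39]
    Split: [11, 33] -> [11] and [33]
    Merge: [11] + [33] -> [11, 33]
    Split: [29, 39] -> [29] and [39]
    Merge: [29] + [39] -> [29, 39]
  Merge: [11, 33] + [29, 39] -> [11, 29, 33, 39]
  Split: [46, 32, 41, 35] -> [46, 32] and [41, 35]
    Split: [46, 32] -> [46] and [32]
    Merge: [46] + [32] -> [32, 46]
    Split: [41, 35] -> [41] and [35]
    Merge: [41] + [35] -> [35, 41]
  Merge: [32, 46] + [35, 41] -> [32, 35, 41, 46]
Merge: [11, 29, 33, 39] + [32, 35, 41, 46] -> [11, 29, 32, 33, 35, 39, 41, 46]

Final sorted array: [11, 29, 32, 33, 35, 39, 41, 46]

The merge sort proceeds by recursively splitting the array and merging sorted halves.
After all merges, the sorted array is [11, 29, 32, 33, 35, 39, 41, 46].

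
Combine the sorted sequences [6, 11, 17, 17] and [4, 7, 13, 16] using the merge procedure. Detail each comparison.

Merging process:

Compare 6 vs 4: take 4 from right. Merged: [4]
Compare 6 vs 7: take 6 from left. Merged: [4, 6]
Compare 11 vs 7: take 7 from right. Merged: [4, 6, 7]
Compare 11 vs 13: take 11 from left. Merged: [4, 6, 7, 11]
Compare 17 vs 13: take 13 from right. Merged: [4, 6, 7, 11, 13]
Compare 17 vs 16: take 16 from right. Merged: [4, 6, 7, 11, 13, 16]
Append remaining from left: [17, 17]. Merged: [4, 6, 7, 11, 13, 16, 17, 17]

Final merged array: [4, 6, 7, 11, 13, 16, 17, 17]
Total comparisons: 6

The merged array is [4, 6, 7, 11, 13, 16, 17, 17], requiring 6 comparisons. The merge step runs in O(n) time where n is the total number of elements.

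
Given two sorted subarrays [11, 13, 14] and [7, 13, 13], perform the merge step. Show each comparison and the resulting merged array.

Merging process:

Compare 11 vs 7: take 7 from right. Merged: [7]
Compare 11 vs 13: take 11 from left. Merged: [7, 11]
Compare 13 vs 13: take 13 from left. Merged: [7, 11, 13]
Compare 14 vs 13: take 13 from right. Merged: [7, 11, 13, 13]
Compare 14 vs 13: take 13 from right. Merged: [7, 11, 13, 13, 13]
Append remaining from left: [14]. Merged: [7, 11, 13, 13, 13, 14]

Final merged array: [7, 11, 13, 13, 13, 14]
Total comparisons: 5

The merged array is [7, 11, 13, 13, 13, 14], requiring 5 comparisons. The merge step runs in O(n) time where n is the total number of elements.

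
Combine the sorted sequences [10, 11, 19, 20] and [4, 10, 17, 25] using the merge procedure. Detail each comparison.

Merging process:

Compare 10 vs 4: take 4 from right. Merged: [4]
Compare 10 vs 10: take 10 from left. Merged: [4, 10]
Compare 11 vs 10: take 10 from right. Merged: [4, 10, 10]
Compare 11 vs 17: take 11 from left. Merged: [4, 10, 10, 11]
Compare 19 vs 17: take 17 from right. Merged: [4, 10, 10, 11, 17]
Compare 19 vs 25: take 19 from left. Merged: [4, 10, 10, 11, 17, 19]
Compare 20 vs 25: take 20 from left. Merged: [4, 10, 10, 11, 17, 19, 20]
Append remaining from right: [25]. Merged: [4, 10, 10, 11, 17, 19, 20, 25]

Final merged array: [4, 10, 10, 11, 17, 19, 20, 25]
Total comparisons: 7

The merged array is [4, 10, 10, 11, 17, 19, 20, 25], requiring 7 comparisons. The merge step runs in O(n) time where n is the total number of elements.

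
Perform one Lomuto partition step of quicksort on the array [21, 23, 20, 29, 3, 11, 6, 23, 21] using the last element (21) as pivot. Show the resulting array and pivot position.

Lomuto partition with pivot = 21:

Initial array: [21, 23, 20, 29, 3, 11, 6, 23, 21]

arr[0]=21 <= 21: swap with position 0, array becomes [21, 23, 20, 29, 3, 11, 6, 23, 21]
arr[1]=23 > 21: no swap
arr[2]=20 <= 21: swap with position 1, array becomes [21, 20, 23, 29, 3, 11, 6, 23, 21]
arr[3]=29 > 21: no swap
arr[4]=3 <= 21: swap with position 2, array becomes [21, 20, 3, 29, 23, 11, 6, 23, 21]
arr[5]=11 <= 21: swap with position 3, array becomes [21, 20, 3, 11, 23, 29, 6, 23, 21]
arr[6]=6 <= 21: swap with position 4, array becomes [21, 20, 3, 11, 6, 29, 23, 23, 21]
arr[7]=23 > 21: no swap

Place pivot at position 5: [21, 20, 3, 11, 6, 21, 23, 23, 29]
Pivot position: 5

After partitioning with pivot 21, the array becomes [21, 20, 3, 11, 6, 21, 23, 23, 29]. The pivot is placed at index 5. All elements to the left of the pivot are <= 21, and all elements to the right are > 21.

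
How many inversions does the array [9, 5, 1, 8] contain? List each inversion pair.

Finding inversions in [9, 5, 1, 8]:

(0, 1): arr[0]=9 > arr[1]=5
(0, 2): arr[0]=9 > arr[2]=1
(0, 3): arr[0]=9 > arr[3]=8
(1, 2): arr[1]=5 > arr[2]=1

Total inversions: 4

The array has 4 inversion(s): (0,1), (0,2), (0,3), (1,2). Each pair (i,j) satisfies i < j and arr[i] > arr[j].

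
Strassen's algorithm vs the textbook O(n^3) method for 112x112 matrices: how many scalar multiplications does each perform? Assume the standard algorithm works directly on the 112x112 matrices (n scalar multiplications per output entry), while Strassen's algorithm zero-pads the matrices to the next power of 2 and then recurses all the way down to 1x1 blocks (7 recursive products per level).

Matrix multiplication for 112x112 matrices:

Strassen's algorithm requires power-of-2 dimensions. Pad 112x112 to 128x128 (next power of 2).

Standard algorithm: 112^3 = 1404928 multiplications
Strassen's algorithm: 7^(log2(128)) = 7^7 = 823543 multiplications
Savings: 1404928 - 823543 = 581385 multiplications

Standard: 1404928 multiplications (112^3). Strassen: 823543 multiplications (7^7, after padding to 128x128). Strassen reduces 8 recursive multiplications to 7 at each level.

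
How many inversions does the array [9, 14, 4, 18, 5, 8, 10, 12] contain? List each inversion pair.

Finding inversions in [9, 14, 4, 18, 5, 8, 10, 12]:

(0, 2): arr[0]=9 > arr[2]=4
(0, 4): arr[0]=9 > arr[4]=5
(0, 5): arr[0]=9 > arr[5]=8
(1, 2): arr[1]=14 > arr[2]=4
(1, 4): arr[1]=14 > arr[4]=5
(1, 5): arr[1]=14 > arr[5]=8
(1, 6): arr[1]=14 > arr[6]=10
(1, 7): arr[1]=14 > arr[7]=12
(3, 4): arr[3]=18 > arr[4]=5
(3, 5): arr[3]=18 > arr[5]=8
(3, 6): arr[3]=18 > arr[6]=10
(3, 7): arr[3]=18 > arr[7]=12

Total inversions: 12

The array has 12 inversion(s): (0,2), (0,4), (0,5), (1,2), (1,4), (1,5), (1,6), (1,7), (3,4), (3,5), (3,6), (3,7). Each pair (i,j) satisfies i < j and arr[i] > arr[j].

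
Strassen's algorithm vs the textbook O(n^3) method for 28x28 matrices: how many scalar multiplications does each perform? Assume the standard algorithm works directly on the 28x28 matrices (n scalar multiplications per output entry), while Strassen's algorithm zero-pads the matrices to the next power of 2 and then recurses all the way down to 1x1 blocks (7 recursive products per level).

Matrix multiplication for 28x28 matrices:

Strassen's algorithm requires power-of-2 dimensions. Pad 28x28 to 32x32 (next power of 2).

Standard algorithm: 28^3 = 21952 multiplications
Strassen's algorithm: 7^(log2(32)) = 7^5 = 16807 multiplications
Savings: 21952 - 16807 = 5145 multiplications

Standard: 21952 multiplications (28^3). Strassen: 16807 multiplications (7^5, after padding to 32x32). Strassen reduces 8 recursive multiplications to 7 at each level.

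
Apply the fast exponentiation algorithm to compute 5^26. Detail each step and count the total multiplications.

Computing 5^26 by squaring (build up from 5^1; each line after the first costs one multiplication):

5^1 = 5
5^2 = (5^1)^2 = 5^2 = 25
5^3 = 5 * 5^2 = 5 * 25 = 125
5^6 = (5^3)^2 = 125^2 = 15625
5^12 = (5^6)^2 = 15625^2 = 244140625
5^13 = 5 * 5^12 = 5 * 244140625 = 1220703125
5^26 = (5^13)^2 = 1220703125^2 = 1490116119384765625

Result: 1490116119384765625
Multiplications needed: 6 (6 lines after 5^1)

5^26 = 1490116119384765625. Using exponentiation by squaring, this requires 6 multiplications. The key idea: if the exponent is even, square the half-power; if odd, multiply by the base once.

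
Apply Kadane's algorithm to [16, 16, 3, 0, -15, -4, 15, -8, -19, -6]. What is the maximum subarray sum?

Using Kadane's algorithm on [16, 16, 3, 0, -15, -4, 15, -8, -19, -6]:

Scanning through the array:
Position 1 (value 16): max_ending_here = 32, max_so_far = 32
Position 2 (value 3): max_ending_here = 35, max_so_far = 35
Position 3 (value 0): max_ending_here = 35, max_so_far = 35
Position 4 (value -15): max_ending_here = 20, max_so_far = 35
Position 5 (value -4): max_ending_here = 16, max_so_far = 35
Position 6 (value 15): max_ending_here = 31, max_so_far = 35
Position 7 (value -8): max_ending_here = 23, max_so_far = 35
Position 8 (value -19): max_ending_here = 4, max_so_far = 35
Position 9 (value -6): max_ending_here = -2, max_so_far = 35

Maximum subarray: [16, 16, 3]
Maximum sum: 35

The maximum subarray is [16, 16, 3] with sum 35. This subarray runs from index 0 to index 2.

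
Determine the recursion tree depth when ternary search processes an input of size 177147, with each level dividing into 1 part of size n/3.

For divide and conquer with division factor 3:

Problem sizes at each level:
Level 0: 177147
Level 1: 59049
Level 2: 19683
Level 3: 6561
Level 4: 2187
Level 5: 729
Level 6: 243
Level 7: 81
Level 8: 27
Level 9: 9
Level 10: 3
Level 11: 1

The root is level 0 and the size-1 base case is level 11 (the tree spans levels 0 through 11, i.e. 12 levels counting the root), so the depth is the number of divisions: log_3(177147) = 11

The recursion tree depth is log_3(177147) = 11. At each level, the problem size is divided by 3, so it takes 11 divisions to reduce to a base case of size 1. The algorithm makes 1 recursive call at each level.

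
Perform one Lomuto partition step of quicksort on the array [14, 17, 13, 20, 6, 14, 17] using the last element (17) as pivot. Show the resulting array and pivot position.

Lomuto partition with pivot = 17:

Initial array: [14, 17, 13, 20, 6, 14, 17]

arr[0]=14 <= 17: swap with position 0, array becomes [14, 17, 13, 20, 6, 14, 17]
arr[1]=17 <= 17: swap with position 1, array becomes [14, 17, 13, 20, 6, 14, 17]
arr[2]=13 <= 17: swap with position 2, array becomes [14, 17, 13, 20, 6, 14, 17]
arr[3]=20 > 17: no swap
arr[4]=6 <= 17: swap with position 3, array becomes [14, 17, 13, 6, 20, 14, 17]
arr[5]=14 <= 17: swap with position 4, array becomes [14, 17, 13, 6, 14, 20, 17]

Place pivot at position 5: [14, 17, 13, 6, 14, 17, 20]
Pivot position: 5

After partitioning with pivot 17, the array becomes [14, 17, 13, 6, 14, 17, 20]. The pivot is placed at index 5. All elements to the left of the pivot are <= 17, and all elements to the right are > 17.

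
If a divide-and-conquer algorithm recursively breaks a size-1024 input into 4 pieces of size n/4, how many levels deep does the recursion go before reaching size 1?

For divide and conquer with division factor 4:

Problem sizes at each level:
Level 0: 1024
Level 1: 256
Level 2: 64
Level 3: 16
Level 4: 4
Level 5: 1

The root is level 0 and the size-1 base case is level 5 (the tree spans levels 0 through 5, i.e. 6 levels counting the root), so the depth is the number of divisions: log_4(1024) = 5

The recursion tree depth is log_4(1024) = 5. At each level, the problem size is divided by 4, so it takes 5 divisions to reduce to a base case of size 1. The algorithm makes 4 recursive calls at each level.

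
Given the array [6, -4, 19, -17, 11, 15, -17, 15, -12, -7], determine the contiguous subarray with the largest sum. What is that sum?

Using Kadane's algorithm on [6, -4, 19, -17, 11, 15, -17, 15, -12, -7]:

Scanning through the array:
Position 1 (value -4): max_ending_here = 2, max_so_far = 6
Position 2 (value 19): max_ending_here = 21, max_so_far = 21
Position 3 (value -17): max_ending_here = 4, max_so_far = 21
Position 4 (value 11): max_ending_here = 15, max_so_far = 21
Position 5 (value 15): max_ending_here = 30, max_so_far = 30
Position 6 (value -17): max_ending_here = 13, max_so_far = 30
Position 7 (value 15): max_ending_here = 28, max_so_far = 30
Position 8 (value -12): max_ending_here = 16, max_so_far = 30
Position 9 (value -7): max_ending_here = 9, max_so_far = 30

Maximum subarray: [6, -4, 19, -17, 11, 15]
Maximum sum: 30

The maximum subarray is [6, -4, 19, -17, 11, 15] with sum 30. This subarray runs from index 0 to index 5.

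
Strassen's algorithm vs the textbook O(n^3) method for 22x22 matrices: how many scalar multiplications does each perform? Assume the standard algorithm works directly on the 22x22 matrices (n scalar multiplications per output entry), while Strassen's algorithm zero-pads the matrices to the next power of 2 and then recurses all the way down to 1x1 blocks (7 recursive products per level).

Matrix multiplication for 22x22 matrices:

Strassen's algorithm requires power-of-2 dimensions. Pad 22x22 to 32x32 (next power of 2).

Standard algorithm: 22^3 = 10648 multiplications
Strassen's algorithm: 7^(log2(32)) = 7^5 = 16807 multiplications
Difference: 10648 - 16807 = -6159 (Strassen uses MORE here due to padding overhead — for small or just-over-power-of-2 n, padding can outweigh the per-level savings)

Standard: 10648 multiplications (22^3). Strassen: 16807 multiplications (7^5, after padding to 32x32). Strassen reduces 8 recursive multiplications to 7 at each level.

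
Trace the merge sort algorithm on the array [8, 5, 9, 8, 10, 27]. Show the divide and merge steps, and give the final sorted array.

Merge sort trace:

Split: [8, 5, 9, 8, 10, 27] -> [8, 5, 9] and [8, 10, 27]
  Split: [8, 5, 9] -> [8] and [5, 9]
    Split: [5, 9] -> [5] and [9]
    Merge: [5] + [9] -> [5, 9]
  Merge: [8] + [5, 9] -> [5, 8, 9]
  Split: [8, 10, 27] -> [8] and [10, 27]
    Split: [10, 27] -> [10] and [27]
    Merge: [10] + [27] -> [10, 27]
  Merge: [8] + [10, 27] -> [8, 10, 27]
Merge: [5, 8, 9] + [8, 10, 27] -> [5, 8, 8, 9, 10, 27]

Final sorted array: [5, 8, 8, 9, 10, 27]

The merge sort proceeds by recursively splitting the array and merging sorted halves.
After all merges, the sorted array is [5, 8, 8, 9, 10, 27].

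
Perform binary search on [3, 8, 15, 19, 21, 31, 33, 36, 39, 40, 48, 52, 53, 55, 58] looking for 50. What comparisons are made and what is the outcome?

Binary search for 50 in [3, 8, 15, 19, 21, 31, 33, 36, 39, 40, 48, 52, 53, 55, 58]:

lo=0, hi=14, mid=7, arr[mid]=36 -> 36 < 50, search right half
lo=8, hi=14, mid=11, arr[mid]=52 -> 52 > 50, search left half
lo=8, hi=10, mid=9, arr[mid]=40 -> 40 < 50, search right half
lo=10, hi=10, mid=10, arr[mid]=48 -> 48 < 50, search right half
lo=11 > hi=10, target 50 not found

Binary search determines that 50 is not in the array after 4 comparisons. The search space was exhausted without finding the target.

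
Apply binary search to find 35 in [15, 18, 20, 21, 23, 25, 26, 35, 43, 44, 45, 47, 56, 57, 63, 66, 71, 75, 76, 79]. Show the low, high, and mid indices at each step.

Binary search for 35 in [15, 18, 20, 21, 23, 25, 26, 35, 43, 44, 45, 47, 56, 57, 63, 66, 71, 75, 76, 79]:

lo=0, hi=19, mid=9, arr[mid]=44 -> 44 > 35, search left half
lo=0, hi=8, mid=4, arr[mid]=23 -> 23 < 35, search right half
lo=5, hi=8, mid=6, arr[mid]=26 -> 26 < 35, search right half
lo=7, hi=8, mid=7, arr[mid]=35 -> Found target at index 7!

Binary search finds 35 at index 7 after 4 comparisons. The search repeatedly halves the search space by comparing with the middle element.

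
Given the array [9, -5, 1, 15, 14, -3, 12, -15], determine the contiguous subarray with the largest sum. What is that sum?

Using Kadane's algorithm on [9, -5, 1, 15, 14, -3, 12, -15]:

Scanning through the array:
Position 1 (value -5): max_ending_here = 4, max_so_far = 9
Position 2 (value 1): max_ending_here = 5, max_so_far = 9
Position 3 (value 15): max_ending_here = 20, max_so_far = 20
Position 4 (value 14): max_ending_here = 34, max_so_far = 34
Position 5 (value -3): max_ending_here = 31, max_so_far = 34
Position 6 (value 12): max_ending_here = 43, max_so_far = 43
Position 7 (value -15): max_ending_here = 28, max_so_far = 43

Maximum subarray: [9, -5, 1, 15, 14, -3, 12]
Maximum sum: 43

The maximum subarray is [9, -5, 1, 15, 14, -3, 12] with sum 43. This subarray runs from index 0 to index 6.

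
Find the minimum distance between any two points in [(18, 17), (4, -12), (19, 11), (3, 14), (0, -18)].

Computing all pairwise distances among 5 points:

d((18, 17), (4, -12)) = 32.2025
d((18, 17), (19, 11)) = 6.0828 <-- minimum
d((18, 17), (3, 14)) = 15.2971
d((18, 17), (0, -18)) = 39.3573
d((4, -12), (19, 11)) = 27.4591
d((4, -12), (3, 14)) = 26.0192
d((4, -12), (0, -18)) = 7.2111
d((19, 11), (3, 14)) = 16.2788
d((19, 11), (0, -18)) = 34.6699
d((3, 14), (0, -18)) = 32.1403

Closest pair: (18, 17) and (19, 11) with distance 6.0828

The closest pair is (18, 17) and (19, 11) with Euclidean distance 6.0828. For 5 points, brute-force pairwise comparison is shown above. For large n, the divide-and-conquer algorithm (sort by x, recurse on halves, check the dividing strip) achieves O(n log n).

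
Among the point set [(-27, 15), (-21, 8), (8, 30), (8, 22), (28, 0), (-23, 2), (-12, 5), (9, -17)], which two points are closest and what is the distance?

Computing all pairwise distances among 8 points:

d((-27, 15), (-21, 8)) = 9.2195
d((-27, 15), (8, 30)) = 38.0789
d((-27, 15), (8, 22)) = 35.6931
d((-27, 15), (28, 0)) = 57.0088
d((-27, 15), (-23, 2)) = 13.6015
d((-27, 15), (-12, 5)) = 18.0278
d((-27, 15), (9, -17)) = 48.1664
d((-21, 8), (8, 30)) = 36.4005
d((-21, 8), (8, 22)) = 32.2025
d((-21, 8), (28, 0)) = 49.6488
d((-21, 8), (-23, 2)) = 6.3246 <-- minimum
d((-21, 8), (-12, 5)) = 9.4868
d((-21, 8), (9, -17)) = 39.0512
d((8, 30), (8, 22)) = 8.0
d((8, 30), (28, 0)) = 36.0555
d((8, 30), (-23, 2)) = 41.7732
d((8, 30), (-12, 5)) = 32.0156
d((8, 30), (9, -17)) = 47.0106
d((8, 22), (28, 0)) = 29.7321
d((8, 22), (-23, 2)) = 36.8917
d((8, 22), (-12, 5)) = 26.2488
d((8, 22), (9, -17)) = 39.0128
d((28, 0), (-23, 2)) = 51.0392
d((28, 0), (-12, 5)) = 40.3113
d((28, 0), (9, -17)) = 25.4951
d((-23, 2), (-12, 5)) = 11.4018
d((-23, 2), (9, -17)) = 37.2156
d((-12, 5), (9, -17)) = 30.4138

Closest pair: (-21, 8) and (-23, 2) with distance 6.3246

The closest pair is (-21, 8) and (-23, 2) with Euclidean distance 6.3246. For 8 points, brute-force pairwise comparison is shown above. For large n, the divide-and-conquer algorithm (sort by x, recurse on halves, check the dividing strip) achieves O(n log n).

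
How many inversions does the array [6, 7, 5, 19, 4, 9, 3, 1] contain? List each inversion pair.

Finding inversions in [6, 7, 5, 19, 4, 9, 3, 1]:

(0, 2): arr[0]=6 > arr[2]=5
(0, 4): arr[0]=6 > arr[4]=4
(0, 6): arr[0]=6 > arr[6]=3
(0, 7): arr[0]=6 > arr[7]=1
(1, 2): arr[1]=7 > arr[2]=5
(1, 4): arr[1]=7 > arr[4]=4
(1, 6): arr[1]=7 > arr[6]=3
(1, 7): arr[1]=7 > arr[7]=1
(2, 4): arr[2]=5 > arr[4]=4
(2, 6): arr[2]=5 > arr[6]=3
(2, 7): arr[2]=5 > arr[7]=1
(3, 4): arr[3]=19 > arr[4]=4
(3, 5): arr[3]=19 > arr[5]=9
(3, 6): arr[3]=19 > arr[6]=3
(3, 7): arr[3]=19 > arr[7]=1
(4, 6): arr[4]=4 > arr[6]=3
(4, 7): arr[4]=4 > arr[7]=1
(5, 6): arr[5]=9 > arr[6]=3
(5, 7): arr[5]=9 > arr[7]=1
(6, 7): arr[6]=3 > arr[7]=1

Total inversions: 20

The array has 20 inversion(s): (0,2), (0,4), (0,6), (0,7), (1,2), (1,4), (1,6), (1,7), (2,4), (2,6), (2,7), (3,4), (3,5), (3,6), (3,7), (4,6), (4,7), (5,6), (5,7), (6,7). Each pair (i,j) satisfies i < j and arr[i] > arr[j].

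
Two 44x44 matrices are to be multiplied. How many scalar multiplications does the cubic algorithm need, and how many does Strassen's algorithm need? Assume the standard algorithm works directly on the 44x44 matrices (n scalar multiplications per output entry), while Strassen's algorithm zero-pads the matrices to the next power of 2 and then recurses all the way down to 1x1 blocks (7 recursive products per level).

Matrix multiplication for 44x44 matrices:

Strassen's algorithm requires power-of-2 dimensions. Pad 44x44 to 64x64 (next power of 2).

Standard algorithm: 44^3 = 85184 multiplications
Strassen's algorithm: 7^(log2(64)) = 7^6 = 117649 multiplications
Difference: 85184 - 117649 = -32465 (Strassen uses MORE here due to padding overhead — for small or just-over-power-of-2 n, padding can outweigh the per-level savings)

Standard: 85184 multiplications (44^3). Strassen: 117649 multiplications (7^6, after padding to 64x64). Strassen reduces 8 recursive multiplications to 7 at each level.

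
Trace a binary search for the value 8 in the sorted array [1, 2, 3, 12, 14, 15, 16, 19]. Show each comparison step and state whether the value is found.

Binary search for 8 in [1, 2, 3, 12, 14, 15, 16, 19]:

lo=0, hi=7, mid=3, arr[mid]=12 -> 12 > 8, search left half
lo=0, hi=2, mid=1, arr[mid]=2 -> 2 < 8, search right half
lo=2, hi=2, mid=2, arr[mid]=3 -> 3 < 8, search right half
lo=3 > hi=2, target 8 not found

Binary search determines that 8 is not in the array after 3 comparisons. The search space was exhausted without finding the target.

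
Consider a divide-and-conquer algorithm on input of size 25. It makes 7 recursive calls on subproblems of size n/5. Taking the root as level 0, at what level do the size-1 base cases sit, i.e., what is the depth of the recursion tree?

For divide and conquer with division factor 5:

Problem sizes at each level:
Level 0: 25
Level 1: 5
Level 2: 1

The root is level 0 and the size-1 base case is level 2 (the tree spans levels 0 through 2, i.e. 3 levels counting the root), so the depth is the number of divisions: log_5(25) = 2

The recursion tree depth is log_5(25) = 2. At each level, the problem size is divided by 5, so it takes 2 divisions to reduce to a base case of size 1. The algorithm makes 7 recursive calls at each level.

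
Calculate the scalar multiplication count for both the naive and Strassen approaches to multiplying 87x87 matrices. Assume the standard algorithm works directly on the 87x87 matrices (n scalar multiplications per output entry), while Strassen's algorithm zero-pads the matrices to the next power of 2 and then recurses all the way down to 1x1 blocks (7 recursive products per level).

Matrix multiplication for 87x87 matrices:

Strassen's algorithm requires power-of-2 dimensions. Pad 87x87 to 128x128 (next power of 2).

Standard algorithm: 87^3 = 658503 multiplications
Strassen's algorithm: 7^(log2(128)) = 7^7 = 823543 multiplications
Difference: 658503 - 823543 = -165040 (Strassen uses MORE here due to padding overhead — for small or just-over-power-of-2 n, padding can outweigh the per-level savings)

Standard: 658503 multiplications (87^3). Strassen: 823543 multiplications (7^7, after padding to 128x128). Strassen reduces 8 recursive multiplications to 7 at each level.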